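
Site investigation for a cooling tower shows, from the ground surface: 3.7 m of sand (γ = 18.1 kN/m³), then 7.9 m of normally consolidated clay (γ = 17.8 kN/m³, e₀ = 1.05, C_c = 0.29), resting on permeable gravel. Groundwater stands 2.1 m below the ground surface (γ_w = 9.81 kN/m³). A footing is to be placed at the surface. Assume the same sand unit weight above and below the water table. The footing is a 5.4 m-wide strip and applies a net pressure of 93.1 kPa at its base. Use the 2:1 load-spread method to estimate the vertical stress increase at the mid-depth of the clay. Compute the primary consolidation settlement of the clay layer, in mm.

Mid-depth of clay below the ground surface: z = 3.7 + 7.9/2 = 7.65 m.
Total vertical stress at mid-clay: σ_v = 18.1×3.7 + 17.8×3.95 = 137.28 kPa.
Pore pressure: u = 9.81×(7.65 − 2.1) = 54.446 kPa.
Initial effective stress: σ'_0 = σ_v − u = 137.28 − 54.446 = 82.834 kPa.
Stress increase at mid-clay by the 2:1 spreading method:
Δσ = qB/(B+z) = 93.1×5.4/(5.4+7.65) = 38.524 kPa
Final effective stress: σ'_f = σ'_0 + Δσ = 82.834 + 38.524 = 121.36 kPa.
Normally consolidated clay, so the full stress increment lies on the virgin compression line:
S_c = C_c·H/(1+e₀)·log₁₀(σ'_f/σ'_0) = 0.29×7.9/(1+1.05)×log₁₀(121.36/82.834)
    = 1.1176 × 0.16587 = 0.1854 m

S_c ≈ 185 mm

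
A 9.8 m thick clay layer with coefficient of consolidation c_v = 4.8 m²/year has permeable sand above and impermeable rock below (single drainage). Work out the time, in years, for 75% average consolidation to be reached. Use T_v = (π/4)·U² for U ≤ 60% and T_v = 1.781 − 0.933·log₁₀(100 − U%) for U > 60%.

t ≈ 9.54 years

Drainage path length: H_d = H = 9.8 m (single drainage).
U > 60%: T_v = 1.781 − 0.933·log₁₀(100 − 75) = 0.47672.
t = T_v·H_d²/c_v = 0.47672×9.8²/4.8 = 9.538 years.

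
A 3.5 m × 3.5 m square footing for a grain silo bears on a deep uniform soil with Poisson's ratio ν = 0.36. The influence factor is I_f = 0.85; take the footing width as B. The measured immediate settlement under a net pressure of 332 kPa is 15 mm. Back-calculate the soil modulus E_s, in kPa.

E_s ≈ 57300 kPa

S_e = q·B·(1−ν²)/E_s · I_f  ⇒  E_s = q·B·(1−ν²)·I_f / S_e.
E_s = 332 × 3.5 × 0.8704 × 0.85 / 0.015 = 57310 kPa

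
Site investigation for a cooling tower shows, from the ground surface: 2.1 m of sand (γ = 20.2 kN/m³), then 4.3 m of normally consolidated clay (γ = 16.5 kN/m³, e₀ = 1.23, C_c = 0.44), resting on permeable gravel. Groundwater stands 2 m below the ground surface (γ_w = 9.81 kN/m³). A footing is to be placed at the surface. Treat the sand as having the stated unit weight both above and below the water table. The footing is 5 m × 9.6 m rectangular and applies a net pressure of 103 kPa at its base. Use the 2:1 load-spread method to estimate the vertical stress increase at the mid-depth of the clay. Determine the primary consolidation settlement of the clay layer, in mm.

S_c ≈ 194 mm

Mid-depth of clay below the ground surface: z = 2.1 + 4.3/2 = 4.25 m.
Total vertical stress at mid-clay: σ_v = 20.2×2.1 + 16.5×2.15 = 77.895 kPa.
Pore pressure: u = 9.81×(4.25 − 2) = 22.073 kPa.
Initial effective stress: σ'_0 = σ_v − u = 77.895 − 22.073 = 55.822 kPa.
Stress increase at mid-clay by the 2:1 spreading method:
Δσ = qBL/((B+z)(L+z)) = 103×5×9.6/((5+4.25)(9.6+4.25)) = 38.591 kPa
Final effective stress: σ'_f = σ'_0 + Δσ = 55.822 + 38.591 = 94.413 kPa.
Normally consolidated clay, so the full stress increment lies on the virgin compression line:
S_c = C_c·H/(1+e₀)·log₁₀(σ'_f/σ'_0) = 0.44×4.3/(1+1.23)×log₁₀(94.413/55.822)
    = 0.84843 × 0.22823 = 0.1936 m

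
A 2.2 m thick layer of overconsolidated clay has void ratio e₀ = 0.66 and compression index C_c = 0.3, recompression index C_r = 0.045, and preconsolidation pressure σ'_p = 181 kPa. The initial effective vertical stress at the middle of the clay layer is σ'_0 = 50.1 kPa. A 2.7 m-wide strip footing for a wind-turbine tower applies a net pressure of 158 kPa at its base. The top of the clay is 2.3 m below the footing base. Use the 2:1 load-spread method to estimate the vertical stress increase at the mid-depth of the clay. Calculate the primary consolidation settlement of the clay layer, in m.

Mid-depth of clay below the footing base: z = 2.3 + 2.2/2 = 3.4 m.
Stress increase at mid-clay by the 2:1 spreading method:
Δσ = qB/(B+z) = 158×2.7/(2.7+3.4) = 69.934 kPa
Final effective stress: σ'_f = 50.1 + 69.934 = 120.03 kPa.
σ'_f = 120.03 ≤ σ'_p = 181 kPa, so the clay remains overconsolidated and only the recompression index applies:
S_c = C_r·H/(1+e₀)·log₁₀(σ'_f/σ'_0) = 0.045×2.2/1.66×log₁₀(120.03/50.1)
    = 0.059638 × 0.37945 = 0.02263 m

S_c ≈ 0.0226 m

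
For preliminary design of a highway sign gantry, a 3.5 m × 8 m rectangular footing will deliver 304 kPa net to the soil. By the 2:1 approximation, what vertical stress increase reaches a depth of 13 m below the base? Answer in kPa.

Δσ_z ≈ 24.6 kPa

By the 2:1 method the load spreads at 1 horizontal : 2 vertical, so at depth z the loaded area has grown by z in each plan dimension:
Δσ = qBL/((B+z)(L+z)) = 304×3.5×8/((3.5+13)(8+13)) = 24.566 kPa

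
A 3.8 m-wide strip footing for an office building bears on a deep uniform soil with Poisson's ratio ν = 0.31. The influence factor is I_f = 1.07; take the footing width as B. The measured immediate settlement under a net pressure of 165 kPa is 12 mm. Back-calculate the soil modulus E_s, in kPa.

S_e = q·B·(1−ν²)/E_s · I_f  ⇒  E_s = q·B·(1−ν²)·I_f / S_e.
E_s = 165 × 3.8 × 0.9039 × 1.07 / 0.012 = 50530 kPa

E_s ≈ 50500 kPa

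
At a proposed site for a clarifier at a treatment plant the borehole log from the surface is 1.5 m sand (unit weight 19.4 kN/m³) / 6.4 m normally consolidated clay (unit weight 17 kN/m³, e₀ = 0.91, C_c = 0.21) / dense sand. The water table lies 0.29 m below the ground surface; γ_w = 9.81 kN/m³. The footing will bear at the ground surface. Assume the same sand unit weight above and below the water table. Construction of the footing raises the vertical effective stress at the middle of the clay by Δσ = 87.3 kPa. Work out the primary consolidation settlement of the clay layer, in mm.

Mid-depth of clay below the ground surface: z = 1.5 + 6.4/2 = 4.7 m.
Total vertical stress at mid-clay: σ_v = 19.4×1.5 + 17×3.2 = 83.5 kPa.
Pore pressure: u = 9.81×(4.7 − 0.29) = 43.262 kPa.
Initial effective stress: σ'_0 = σ_v − u = 83.5 − 43.262 = 40.238 kPa.
Final effective stress: σ'_f = σ'_0 + Δσ = 40.238 + 87.3 = 127.54 kPa.
Normally consolidated clay, so the full stress increment lies on the virgin compression line:
S_c = C_c·H/(1+e₀)·log₁₀(σ'_f/σ'_0) = 0.21×6.4/(1+0.91)×log₁₀(127.54/40.238)
    = 0.70366 × 0.50101 = 0.3525 m

S_c ≈ 353 mm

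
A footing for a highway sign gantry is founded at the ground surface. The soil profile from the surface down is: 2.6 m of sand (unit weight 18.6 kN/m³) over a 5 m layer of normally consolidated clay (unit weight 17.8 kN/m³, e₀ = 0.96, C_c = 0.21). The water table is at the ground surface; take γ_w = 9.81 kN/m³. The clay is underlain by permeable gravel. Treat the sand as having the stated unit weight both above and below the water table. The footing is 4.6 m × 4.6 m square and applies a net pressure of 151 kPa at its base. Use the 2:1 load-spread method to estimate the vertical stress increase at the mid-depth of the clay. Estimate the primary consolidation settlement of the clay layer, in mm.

S_c ≈ 136 mm

Mid-depth of clay below the ground surface: z = 2.6 + 5/2 = 5.1 m.
Total vertical stress at mid-clay: σ_v = 18.6×2.6 + 17.8×2.5 = 92.86 kPa.
Pore pressure: u = 9.81×(5.1 − 0) = 50.031 kPa.
Initial effective stress: σ'_0 = σ_v − u = 92.86 − 50.031 = 42.829 kPa.
Stress increase at mid-clay by the 2:1 spreading method:
Δσ = qBL/((B+z)(L+z)) = 151×4.6×4.6/((4.6+5.1)(4.6+5.1)) = 33.959 kPa
Final effective stress: σ'_f = σ'_0 + Δσ = 42.829 + 33.959 = 76.788 kPa.
Normally consolidated clay, so the full stress increment lies on the virgin compression line:
S_c = C_c·H/(1+e₀)·log₁₀(σ'_f/σ'_0) = 0.21×5/(1+0.96)×log₁₀(76.788/42.829)
    = 0.53571 × 0.25356 = 0.1358 m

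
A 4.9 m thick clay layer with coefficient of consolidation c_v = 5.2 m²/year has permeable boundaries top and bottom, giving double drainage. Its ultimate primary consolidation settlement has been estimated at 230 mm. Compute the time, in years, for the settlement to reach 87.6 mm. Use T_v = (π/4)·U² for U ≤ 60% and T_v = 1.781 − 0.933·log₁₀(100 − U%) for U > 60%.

Drainage path length: H_d = H/2 = 2.45 m (double drainage).
U = S(t)/S_ult = 87.6/230 = 0.3809.
U ≤ 60%: T_v = (π/4)·U² = (π/4)×0.38087² = 0.11393.
t = T_v·H_d²/c_v = 0.11393×2.45²/5.2 = 0.1315 years.

t ≈ 0.132 years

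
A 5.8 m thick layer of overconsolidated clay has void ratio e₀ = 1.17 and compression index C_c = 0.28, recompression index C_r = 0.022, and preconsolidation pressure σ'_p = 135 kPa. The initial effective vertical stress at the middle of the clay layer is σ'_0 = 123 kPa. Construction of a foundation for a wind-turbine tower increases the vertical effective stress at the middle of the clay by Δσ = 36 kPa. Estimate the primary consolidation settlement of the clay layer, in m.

S_c ≈ 0.0556 m

Final effective stress: σ'_f = 123 + 36 = 159 kPa.
σ'_f = 159 > σ'_p = 135 kPa, so the stress path crosses the preconsolidation pressure — recompression up to σ'_p, then virgin compression beyond:
S_c = H/(1+e₀)·[C_r·log₁₀(σ'_p/σ'_0) + C_c·log₁₀(σ'_f/σ'_p)]
    = 5.8/2.17 × [0.022×log₁₀(135/123) + 0.28×log₁₀(159/135)]
    = 2.6728 × [0.00088943 + 0.019898] = 0.05556 m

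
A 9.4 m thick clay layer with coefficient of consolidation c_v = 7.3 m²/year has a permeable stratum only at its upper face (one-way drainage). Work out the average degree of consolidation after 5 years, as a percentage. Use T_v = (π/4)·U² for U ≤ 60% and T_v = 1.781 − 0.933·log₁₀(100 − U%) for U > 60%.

U ≈ 70.7 %

Drainage path length: H_d = H = 9.4 m (single drainage).
T_v = c_v·t/H_d² = 7.3×5/9.4² = 0.41308.
T_v = 0.41308 corresponds to the U > 60% branch:
U = 1 − 10^((1.781 − T_v)/0.933)/100 = 0.7075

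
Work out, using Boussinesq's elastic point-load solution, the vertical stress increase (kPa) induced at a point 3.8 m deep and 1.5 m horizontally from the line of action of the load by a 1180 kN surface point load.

Δσ_z ≈ 27.2 kPa

Boussinesq vertical stress below a point load on an elastic half-space:
Δσ_z = 3P/(2πz²) · [1 + (r/z)²]^(−5/2)
r/z = 1.5/3.8 = 0.39474; [1+(r/z)²]^(−5/2) = 0.69627.
Δσ_z = 3×1180/(2π×3.8²) × 0.69627 = 39.017 × 0.69627 = 27.17 kPa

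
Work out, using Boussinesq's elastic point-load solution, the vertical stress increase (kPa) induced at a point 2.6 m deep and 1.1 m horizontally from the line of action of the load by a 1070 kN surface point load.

Boussinesq vertical stress below a point load on an elastic half-space:
Δσ_z = 3P/(2πz²) · [1 + (r/z)²]^(−5/2)
r/z = 1.1/2.6 = 0.42308; [1+(r/z)²]^(−5/2) = 0.66255.
Δσ_z = 3×1070/(2π×2.6²) × 0.66255 = 75.575 × 0.66255 = 50.07 kPa

Δσ_z ≈ 50.1 kPa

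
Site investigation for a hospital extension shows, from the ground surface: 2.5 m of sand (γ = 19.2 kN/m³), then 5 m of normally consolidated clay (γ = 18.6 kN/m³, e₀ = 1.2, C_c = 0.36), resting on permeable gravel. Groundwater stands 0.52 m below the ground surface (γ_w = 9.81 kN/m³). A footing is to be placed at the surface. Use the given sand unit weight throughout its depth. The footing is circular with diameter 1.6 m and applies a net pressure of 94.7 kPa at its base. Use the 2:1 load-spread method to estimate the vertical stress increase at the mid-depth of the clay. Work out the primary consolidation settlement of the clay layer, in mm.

Mid-depth of clay below the ground surface: z = 2.5 + 5/2 = 5 m.
Total vertical stress at mid-clay: σ_v = 19.2×2.5 + 18.6×2.5 = 94.5 kPa.
Pore pressure: u = 9.81×(5 − 0.52) = 43.949 kPa.
Initial effective stress: σ'_0 = σ_v − u = 94.5 − 43.949 = 50.551 kPa.
Stress increase at mid-clay by the 2:1 spreading method:
Δσ ≈ qD²/(D+z)² = 94.7×1.6²/(1.6+5)² = 5.5655 kPa
Final effective stress: σ'_f = σ'_0 + Δσ = 50.551 + 5.5655 = 56.117 kPa.
Normally consolidated clay, so the full stress increment lies on the virgin compression line:
S_c = C_c·H/(1+e₀)·log₁₀(σ'_f/σ'_0) = 0.36×5/(1+1.2)×log₁₀(56.117/50.551)
    = 0.81818 × 0.045365 = 0.03712 m

S_c ≈ 37.1 mm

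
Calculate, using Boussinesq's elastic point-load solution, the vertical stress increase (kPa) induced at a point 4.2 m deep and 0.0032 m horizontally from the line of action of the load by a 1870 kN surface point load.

Δσ_z ≈ 50.6 kPa

Boussinesq vertical stress below a point load on an elastic half-space:
Δσ_z = 3P/(2πz²) · [1 + (r/z)²]^(−5/2)
r/z = 0.0032/4.2 = 0.0007619; [1+(r/z)²]^(−5/2) = 1.
Δσ_z = 3×1870/(2π×4.2²) × 1 = 50.616 × 1 = 50.62 kPa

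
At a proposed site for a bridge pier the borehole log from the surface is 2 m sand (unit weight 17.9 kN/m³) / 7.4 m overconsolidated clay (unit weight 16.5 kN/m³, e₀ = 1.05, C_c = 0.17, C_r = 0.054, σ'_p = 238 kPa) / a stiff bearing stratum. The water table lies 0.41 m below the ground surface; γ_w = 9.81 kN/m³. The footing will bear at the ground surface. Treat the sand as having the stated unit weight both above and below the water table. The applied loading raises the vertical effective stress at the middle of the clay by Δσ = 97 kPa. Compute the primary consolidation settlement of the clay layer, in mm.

S_c ≈ 97.3 mm

Mid-depth of clay below the ground surface: z = 2 + 7.4/2 = 5.7 m.
Total vertical stress at mid-clay: σ_v = 17.9×2 + 16.5×3.7 = 96.85 kPa.
Pore pressure: u = 9.81×(5.7 − 0.41) = 51.895 kPa.
Initial effective stress: σ'_0 = σ_v − u = 96.85 − 51.895 = 44.955 kPa.
Final effective stress: σ'_f = 44.955 + 97 = 141.95 kPa.
σ'_f = 141.95 ≤ σ'_p = 238 kPa, so the clay remains overconsolidated and only the recompression index applies:
S_c = C_r·H/(1+e₀)·log₁₀(σ'_f/σ'_0) = 0.054×7.4/2.05×log₁₀(141.95/44.955)
    = 0.19493 × 0.49936 = 0.09734 m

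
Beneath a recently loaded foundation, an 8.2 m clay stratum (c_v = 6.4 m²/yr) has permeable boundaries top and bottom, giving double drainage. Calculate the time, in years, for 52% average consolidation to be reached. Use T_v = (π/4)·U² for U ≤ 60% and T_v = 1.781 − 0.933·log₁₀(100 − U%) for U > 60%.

t ≈ 0.558 years

Drainage path length: H_d = H/2 = 4.1 m (double drainage).
U ≤ 60%: T_v = (π/4)·U² = (π/4)×0.52² = 0.21237.
t = T_v·H_d²/c_v = 0.21237×4.1²/6.4 = 0.5578 years.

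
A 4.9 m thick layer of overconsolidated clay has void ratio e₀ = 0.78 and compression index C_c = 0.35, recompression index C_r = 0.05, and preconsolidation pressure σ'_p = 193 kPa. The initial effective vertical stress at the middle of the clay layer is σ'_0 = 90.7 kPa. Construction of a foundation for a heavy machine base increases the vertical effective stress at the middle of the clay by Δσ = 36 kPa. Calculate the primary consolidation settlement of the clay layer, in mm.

S_c ≈ 20 mm

Final effective stress: σ'_f = 90.7 + 36 = 126.7 kPa.
σ'_f = 126.7 ≤ σ'_p = 193 kPa, so the clay remains overconsolidated and only the recompression index applies:
S_c = C_r·H/(1+e₀)·log₁₀(σ'_f/σ'_0) = 0.05×4.9/1.78×log₁₀(126.7/90.7)
    = 0.13764 × 0.14517 = 0.01998 m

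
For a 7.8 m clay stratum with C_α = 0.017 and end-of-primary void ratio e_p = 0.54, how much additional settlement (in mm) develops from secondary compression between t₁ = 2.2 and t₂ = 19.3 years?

S_s ≈ 81.2 mm

Secondary compression: S_s = C_α·H/(1+e_p)·log₁₀(t₂/t₁)
S_s = 0.017×7.8/(1+0.54)×log₁₀(19.3/2.2)
    = 0.0861 × 0.9431 = 0.08121 m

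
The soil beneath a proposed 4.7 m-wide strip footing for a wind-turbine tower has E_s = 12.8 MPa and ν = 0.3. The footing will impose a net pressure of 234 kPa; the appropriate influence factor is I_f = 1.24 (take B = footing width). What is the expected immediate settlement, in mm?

S_e ≈ 97 mm

Immediate (elastic) settlement: S_e = q·B·(1−ν²)/E_s · I_f.
E_s = 12.8 MPa = 12800 kPa.
S_e = 234 × 4.7 × (1 − 0.3²) / 12800 × 1.24
    = 234 × 4.7 × 0.91 / 12800 × 1.24
    = 0.09695 m = 96.95 mm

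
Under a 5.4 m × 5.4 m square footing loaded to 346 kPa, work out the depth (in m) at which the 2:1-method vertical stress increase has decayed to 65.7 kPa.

2:1 spreading — at depth z the loaded area has grown by z in each plan dimension:
qB²/(B+z)² = Δσ_z ⇒ z = B(√(q/Δσ_z) − 1) = 5.4×(√(346/65.7) − 1) = 6.992 m

z ≈ 6.99 m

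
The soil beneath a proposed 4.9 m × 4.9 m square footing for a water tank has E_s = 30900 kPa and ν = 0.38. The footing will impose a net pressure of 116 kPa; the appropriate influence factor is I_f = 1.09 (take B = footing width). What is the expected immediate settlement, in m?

Immediate (elastic) settlement: S_e = q·B·(1−ν²)/E_s · I_f.
S_e = 116 × 4.9 × (1 − 0.38²) / 30900 × 1.09
    = 116 × 4.9 × 0.8556 / 30900 × 1.09
    = 0.01716 m

S_e ≈ 0.0172 m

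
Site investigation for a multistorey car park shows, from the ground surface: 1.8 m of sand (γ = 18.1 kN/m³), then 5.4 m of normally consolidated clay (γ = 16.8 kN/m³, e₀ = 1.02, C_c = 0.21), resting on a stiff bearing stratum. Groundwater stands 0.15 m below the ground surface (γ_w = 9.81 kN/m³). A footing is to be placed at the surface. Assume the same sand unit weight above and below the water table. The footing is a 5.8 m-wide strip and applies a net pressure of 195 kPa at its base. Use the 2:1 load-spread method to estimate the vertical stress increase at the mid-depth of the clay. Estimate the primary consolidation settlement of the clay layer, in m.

S_c ≈ 0.345 m

Mid-depth of clay below the ground surface: z = 1.8 + 5.4/2 = 4.5 m.
Total vertical stress at mid-clay: σ_v = 18.1×1.8 + 16.8×2.7 = 77.94 kPa.
Pore pressure: u = 9.81×(4.5 − 0.15) = 42.673 kPa.
Initial effective stress: σ'_0 = σ_v − u = 77.94 − 42.673 = 35.267 kPa.
Stress increase at mid-clay by the 2:1 spreading method:
Δσ = qB/(B+z) = 195×5.8/(5.8+4.5) = 109.81 kPa
Final effective stress: σ'_f = σ'_0 + Δσ = 35.267 + 109.81 = 145.08 kPa.
Normally consolidated clay, so the full stress increment lies on the virgin compression line:
S_c = C_c·H/(1+e₀)·log₁₀(σ'_f/σ'_0) = 0.21×5.4/(1+1.02)×log₁₀(145.08/35.267)
    = 0.56139 × 0.61424 = 0.3448 m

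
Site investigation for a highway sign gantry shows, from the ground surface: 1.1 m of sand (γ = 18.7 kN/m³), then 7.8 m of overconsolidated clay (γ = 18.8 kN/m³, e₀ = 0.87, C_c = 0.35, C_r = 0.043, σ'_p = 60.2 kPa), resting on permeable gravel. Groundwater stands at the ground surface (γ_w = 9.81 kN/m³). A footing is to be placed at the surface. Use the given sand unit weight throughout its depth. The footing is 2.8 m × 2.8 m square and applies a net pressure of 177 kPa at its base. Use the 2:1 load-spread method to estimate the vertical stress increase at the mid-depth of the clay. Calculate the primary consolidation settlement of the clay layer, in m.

S_c ≈ 0.0969 m

Mid-depth of clay below the ground surface: z = 1.1 + 7.8/2 = 5 m.
Total vertical stress at mid-clay: σ_v = 18.7×1.1 + 18.8×3.9 = 93.89 kPa.
Pore pressure: u = 9.81×(5 − 0) = 49.05 kPa.
Initial effective stress: σ'_0 = σ_v − u = 93.89 − 49.05 = 44.84 kPa.
Stress increase at mid-clay by the 2:1 spreading method:
Δσ = qBL/((B+z)(L+z)) = 177×2.8×2.8/((2.8+5)(2.8+5)) = 22.809 kPa
Final effective stress: σ'_f = 44.84 + 22.809 = 67.649 kPa.
σ'_f = 67.649 > σ'_p = 60.2 kPa, so the stress path crosses the preconsolidation pressure — recompression up to σ'_p, then virgin compression beyond:
S_c = H/(1+e₀)·[C_r·log₁₀(σ'_p/σ'_0) + C_c·log₁₀(σ'_f/σ'_p)]
    = 7.8/1.87 × [0.043×log₁₀(60.2/44.84) + 0.35×log₁₀(67.649/60.2)]
    = 4.1711 × [0.005501 + 0.017733] = 0.09691 m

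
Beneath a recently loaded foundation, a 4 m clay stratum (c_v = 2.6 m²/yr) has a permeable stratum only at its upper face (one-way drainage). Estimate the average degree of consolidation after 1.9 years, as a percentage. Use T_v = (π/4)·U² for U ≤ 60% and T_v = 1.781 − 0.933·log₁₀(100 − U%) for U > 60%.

U ≈ 62.2 %

Drainage path length: H_d = H = 4 m (single drainage).
T_v = c_v·t/H_d² = 2.6×1.9/4² = 0.30875.
T_v = 0.30875 corresponds to the U > 60% branch:
U = 1 − 10^((1.781 − T_v)/0.933)/100 = 0.6216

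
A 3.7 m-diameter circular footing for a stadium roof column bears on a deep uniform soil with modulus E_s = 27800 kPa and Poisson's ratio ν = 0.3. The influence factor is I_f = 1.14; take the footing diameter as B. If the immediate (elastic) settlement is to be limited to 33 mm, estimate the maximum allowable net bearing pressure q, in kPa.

S_e = q·B·(1−ν²)/E_s · I_f  ⇒  q = S_e·E_s / (B·(1−ν²)·I_f).
q = 0.033 × 27800 / (3.7 × 0.91 × 1.14) = 239 kPa

q ≈ 239 kPa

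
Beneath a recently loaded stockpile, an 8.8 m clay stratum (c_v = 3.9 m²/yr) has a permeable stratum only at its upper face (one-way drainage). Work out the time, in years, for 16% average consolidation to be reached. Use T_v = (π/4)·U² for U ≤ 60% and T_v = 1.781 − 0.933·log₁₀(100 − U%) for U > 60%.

t ≈ 0.399 years

Drainage path length: H_d = H = 8.8 m (single drainage).
U ≤ 60%: T_v = (π/4)·U² = (π/4)×0.16² = 0.020106.
t = T_v·H_d²/c_v = 0.020106×8.8²/3.9 = 0.3992 years.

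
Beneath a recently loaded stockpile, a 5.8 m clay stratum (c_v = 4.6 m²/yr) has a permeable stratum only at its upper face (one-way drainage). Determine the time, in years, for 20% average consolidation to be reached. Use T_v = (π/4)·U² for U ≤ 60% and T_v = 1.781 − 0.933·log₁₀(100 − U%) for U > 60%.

t ≈ 0.23 years

Drainage path length: H_d = H = 5.8 m (single drainage).
U ≤ 60%: T_v = (π/4)·U² = (π/4)×0.2² = 0.031416.
t = T_v·H_d²/c_v = 0.031416×5.8²/4.6 = 0.2297 years.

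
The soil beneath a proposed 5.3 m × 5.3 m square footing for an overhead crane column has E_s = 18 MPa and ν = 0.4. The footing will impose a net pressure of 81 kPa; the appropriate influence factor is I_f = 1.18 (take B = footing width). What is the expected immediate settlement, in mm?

S_e ≈ 23.6 mm

Immediate (elastic) settlement: S_e = q·B·(1−ν²)/E_s · I_f.
E_s = 18 MPa = 18000 kPa.
S_e = 81 × 5.3 × (1 − 0.4²) / 18000 × 1.18
    = 81 × 5.3 × 0.84 / 18000 × 1.18
    = 0.02364 m = 23.64 mm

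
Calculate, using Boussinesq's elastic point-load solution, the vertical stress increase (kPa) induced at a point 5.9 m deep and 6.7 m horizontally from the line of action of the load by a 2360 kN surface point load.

Δσ_z ≈ 4.08 kPa

Boussinesq vertical stress below a point load on an elastic half-space:
Δσ_z = 3P/(2πz²) · [1 + (r/z)²]^(−5/2)
r/z = 6.7/5.9 = 1.1356; [1+(r/z)²]^(−5/2) = 0.12607.
Δσ_z = 3×2360/(2π×5.9²) × 0.12607 = 32.37 × 0.12607 = 4.081 kPa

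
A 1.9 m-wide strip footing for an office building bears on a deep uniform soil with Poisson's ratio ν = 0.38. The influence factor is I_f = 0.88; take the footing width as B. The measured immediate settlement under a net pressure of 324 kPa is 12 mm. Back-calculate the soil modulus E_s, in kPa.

S_e = q·B·(1−ν²)/E_s · I_f  ⇒  E_s = q·B·(1−ν²)·I_f / S_e.
E_s = 324 × 1.9 × 0.8556 × 0.88 / 0.012 = 38630 kPa

E_s ≈ 38600 kPa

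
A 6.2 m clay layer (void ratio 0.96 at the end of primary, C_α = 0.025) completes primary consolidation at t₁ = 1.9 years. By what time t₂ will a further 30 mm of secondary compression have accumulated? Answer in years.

t₂ ≈ 4.55 years

S_s = C_α·H/(1+e_p)·log₁₀(t₂/t₁) ⇒ log₁₀(t₂/t₁) = S_s·(1+e_p)/(C_α·H).
log₁₀(t₂/t₁) = 0.03 × (1+0.96) / (0.025×6.2) = 0.3794
t₂ = t₁ × 10^0.3794 = 1.9 × 2.395 = 4.551 years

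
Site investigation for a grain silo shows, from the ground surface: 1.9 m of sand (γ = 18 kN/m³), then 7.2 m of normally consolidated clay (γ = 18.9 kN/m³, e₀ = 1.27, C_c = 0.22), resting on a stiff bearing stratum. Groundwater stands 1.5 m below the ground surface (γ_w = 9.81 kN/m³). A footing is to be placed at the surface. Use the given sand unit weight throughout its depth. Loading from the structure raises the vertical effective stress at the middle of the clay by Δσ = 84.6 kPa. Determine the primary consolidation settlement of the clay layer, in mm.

Mid-depth of clay below the ground surface: z = 1.9 + 7.2/2 = 5.5 m.
Total vertical stress at mid-clay: σ_v = 18×1.9 + 18.9×3.6 = 102.24 kPa.
Pore pressure: u = 9.81×(5.5 − 1.5) = 39.24 kPa.
Initial effective stress: σ'_0 = σ_v − u = 102.24 − 39.24 = 63 kPa.
Final effective stress: σ'_f = σ'_0 + Δσ = 63 + 84.6 = 147.6 kPa.
Normally consolidated clay, so the full stress increment lies on the virgin compression line:
S_c = C_c·H/(1+e₀)·log₁₀(σ'_f/σ'_0) = 0.22×7.2/(1+1.27)×log₁₀(147.6/63)
    = 0.6978 × 0.36975 = 0.258 m

S_c ≈ 258 mm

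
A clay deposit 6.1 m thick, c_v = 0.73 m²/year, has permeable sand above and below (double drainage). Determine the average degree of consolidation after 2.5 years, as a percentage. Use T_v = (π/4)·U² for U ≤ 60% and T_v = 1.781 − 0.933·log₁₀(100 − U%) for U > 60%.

U ≈ 50 %

Drainage path length: H_d = H/2 = 3.05 m (double drainage).
T_v = c_v·t/H_d² = 0.73×2.5/3.05² = 0.19618.
T_v = 0.19618 corresponds to the U ≤ 60% branch:
U = √(4T_v/π) = 0.4998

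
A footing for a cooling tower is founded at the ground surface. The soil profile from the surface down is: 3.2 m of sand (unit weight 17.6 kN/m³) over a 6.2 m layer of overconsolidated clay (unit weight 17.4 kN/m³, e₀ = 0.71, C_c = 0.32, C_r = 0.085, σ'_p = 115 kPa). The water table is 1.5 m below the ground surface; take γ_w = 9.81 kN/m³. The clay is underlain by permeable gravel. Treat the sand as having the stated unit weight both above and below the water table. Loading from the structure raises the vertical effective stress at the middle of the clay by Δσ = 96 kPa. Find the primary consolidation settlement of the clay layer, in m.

Mid-depth of clay below the ground surface: z = 3.2 + 6.2/2 = 6.3 m.
Total vertical stress at mid-clay: σ_v = 17.6×3.2 + 17.4×3.1 = 110.26 kPa.
Pore pressure: u = 9.81×(6.3 − 1.5) = 47.088 kPa.
Initial effective stress: σ'_0 = σ_v − u = 110.26 − 47.088 = 63.172 kPa.
Final effective stress: σ'_f = 63.172 + 96 = 159.17 kPa.
σ'_f = 159.17 > σ'_p = 115 kPa, so the stress path crosses the preconsolidation pressure — recompression up to σ'_p, then virgin compression beyond:
S_c = H/(1+e₀)·[C_r·log₁₀(σ'_p/σ'_0) + C_c·log₁₀(σ'_f/σ'_p)]
    = 6.2/1.71 × [0.085×log₁₀(115/63.172) + 0.32×log₁₀(159.17/115)]
    = 3.6257 × [0.022115 + 0.045172] = 0.244 m

S_c ≈ 0.244 m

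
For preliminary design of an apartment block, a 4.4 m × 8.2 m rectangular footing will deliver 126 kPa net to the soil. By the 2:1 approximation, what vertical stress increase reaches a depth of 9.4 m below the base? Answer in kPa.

Δσ_z ≈ 18.7 kPa

By the 2:1 method the load spreads at 1 horizontal : 2 vertical, so at depth z the loaded area has grown by z in each plan dimension:
Δσ = qBL/((B+z)(L+z)) = 126×4.4×8.2/((4.4+9.4)(8.2+9.4)) = 18.717 kPa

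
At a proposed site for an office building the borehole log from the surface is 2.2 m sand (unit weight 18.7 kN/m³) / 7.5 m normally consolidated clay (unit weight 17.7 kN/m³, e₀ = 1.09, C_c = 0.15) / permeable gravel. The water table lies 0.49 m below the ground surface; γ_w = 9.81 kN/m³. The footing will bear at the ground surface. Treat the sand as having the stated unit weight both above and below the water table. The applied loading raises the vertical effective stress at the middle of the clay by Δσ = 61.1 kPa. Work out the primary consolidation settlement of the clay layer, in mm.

S_c ≈ 177 mm

Mid-depth of clay below the ground surface: z = 2.2 + 7.5/2 = 5.95 m.
Total vertical stress at mid-clay: σ_v = 18.7×2.2 + 17.7×3.75 = 107.52 kPa.
Pore pressure: u = 9.81×(5.95 − 0.49) = 53.563 kPa.
Initial effective stress: σ'_0 = σ_v − u = 107.52 − 53.563 = 53.957 kPa.
Final effective stress: σ'_f = σ'_0 + Δσ = 53.957 + 61.1 = 115.06 kPa.
Normally consolidated clay, so the full stress increment lies on the virgin compression line:
S_c = C_c·H/(1+e₀)·log₁₀(σ'_f/σ'_0) = 0.15×7.5/(1+1.09)×log₁₀(115.06/53.957)
    = 0.53828 × 0.32888 = 0.177 m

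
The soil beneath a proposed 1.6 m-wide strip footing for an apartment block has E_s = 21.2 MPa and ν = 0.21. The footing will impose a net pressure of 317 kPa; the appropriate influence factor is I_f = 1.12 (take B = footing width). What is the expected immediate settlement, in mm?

S_e ≈ 25.6 mm

Immediate (elastic) settlement: S_e = q·B·(1−ν²)/E_s · I_f.
E_s = 21.2 MPa = 21200 kPa.
S_e = 317 × 1.6 × (1 − 0.21²) / 21200 × 1.12
    = 317 × 1.6 × 0.9559 / 21200 × 1.12
    = 0.02561 m = 25.61 mm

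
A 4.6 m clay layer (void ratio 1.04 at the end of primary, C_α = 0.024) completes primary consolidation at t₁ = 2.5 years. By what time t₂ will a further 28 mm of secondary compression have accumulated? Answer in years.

S_s = C_α·H/(1+e_p)·log₁₀(t₂/t₁) ⇒ log₁₀(t₂/t₁) = S_s·(1+e_p)/(C_α·H).
log₁₀(t₂/t₁) = 0.028 × (1+1.04) / (0.024×4.6) = 0.5174
t₂ = t₁ × 10^0.5174 = 2.5 × 3.291 = 8.229 years

t₂ ≈ 8.23 years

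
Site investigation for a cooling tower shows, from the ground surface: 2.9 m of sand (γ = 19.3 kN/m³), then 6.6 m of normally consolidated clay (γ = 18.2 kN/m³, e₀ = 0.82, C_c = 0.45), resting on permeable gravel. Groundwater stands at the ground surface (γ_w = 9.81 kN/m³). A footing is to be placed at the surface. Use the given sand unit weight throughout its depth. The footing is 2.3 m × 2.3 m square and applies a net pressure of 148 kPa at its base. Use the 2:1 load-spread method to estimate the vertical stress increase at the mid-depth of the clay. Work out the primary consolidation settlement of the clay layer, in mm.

S_c ≈ 127 mm

Mid-depth of clay below the ground surface: z = 2.9 + 6.6/2 = 6.2 m.
Total vertical stress at mid-clay: σ_v = 19.3×2.9 + 18.2×3.3 = 116.03 kPa.
Pore pressure: u = 9.81×(6.2 − 0) = 60.822 kPa.
Initial effective stress: σ'_0 = σ_v − u = 116.03 − 60.822 = 55.208 kPa.
Stress increase at mid-clay by the 2:1 spreading method:
Δσ = qBL/((B+z)(L+z)) = 148×2.3×2.3/((2.3+6.2)(2.3+6.2)) = 10.836 kPa
Final effective stress: σ'_f = σ'_0 + Δσ = 55.208 + 10.836 = 66.044 kPa.
Normally consolidated clay, so the full stress increment lies on the virgin compression line:
S_c = C_c·H/(1+e₀)·log₁₀(σ'_f/σ'_0) = 0.45×6.6/(1+0.82)×log₁₀(66.044/55.208)
    = 1.6319 × 0.077831 = 0.127 m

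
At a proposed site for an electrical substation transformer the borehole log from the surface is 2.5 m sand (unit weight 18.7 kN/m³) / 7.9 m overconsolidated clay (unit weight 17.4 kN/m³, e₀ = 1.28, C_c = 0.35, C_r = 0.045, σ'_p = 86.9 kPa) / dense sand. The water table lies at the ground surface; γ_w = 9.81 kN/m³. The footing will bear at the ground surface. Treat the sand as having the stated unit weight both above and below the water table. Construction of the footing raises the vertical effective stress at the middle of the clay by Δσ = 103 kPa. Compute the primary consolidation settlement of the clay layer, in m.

S_c ≈ 0.34 m

Mid-depth of clay below the ground surface: z = 2.5 + 7.9/2 = 6.45 m.
Total vertical stress at mid-clay: σ_v = 18.7×2.5 + 17.4×3.95 = 115.48 kPa.
Pore pressure: u = 9.81×(6.45 − 0) = 63.275 kPa.
Initial effective stress: σ'_0 = σ_v − u = 115.48 − 63.275 = 52.205 kPa.
Final effective stress: σ'_f = 52.205 + 103 = 155.2 kPa.
σ'_f = 155.2 > σ'_p = 86.9 kPa, so the stress path crosses the preconsolidation pressure — recompression up to σ'_p, then virgin compression beyond:
S_c = H/(1+e₀)·[C_r·log₁₀(σ'_p/σ'_0) + C_c·log₁₀(σ'_f/σ'_p)]
    = 7.9/2.28 × [0.045×log₁₀(86.9/52.205) + 0.35×log₁₀(155.2/86.9)]
    = 3.4649 × [0.0099588 + 0.088155] = 0.34 m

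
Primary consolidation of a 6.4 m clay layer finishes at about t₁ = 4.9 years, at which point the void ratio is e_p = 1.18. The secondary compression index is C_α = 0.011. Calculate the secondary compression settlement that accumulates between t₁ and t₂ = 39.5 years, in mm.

Secondary compression: S_s = C_α·H/(1+e_p)·log₁₀(t₂/t₁)
S_s = 0.011×6.4/(1+1.18)×log₁₀(39.5/4.9)
    = 0.03229 × 0.9064 = 0.02927 m

S_s ≈ 29.3 mm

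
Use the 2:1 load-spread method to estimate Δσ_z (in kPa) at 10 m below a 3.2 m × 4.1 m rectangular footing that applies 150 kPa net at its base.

By the 2:1 method the load spreads at 1 horizontal : 2 vertical, so at depth z the loaded area has grown by z in each plan dimension:
Δσ = qBL/((B+z)(L+z)) = 150×3.2×4.1/((3.2+10)(4.1+10)) = 10.574 kPa

Δσ_z ≈ 10.6 kPa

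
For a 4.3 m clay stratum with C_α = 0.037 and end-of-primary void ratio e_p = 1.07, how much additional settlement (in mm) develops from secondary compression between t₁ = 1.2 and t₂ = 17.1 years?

Secondary compression: S_s = C_α·H/(1+e_p)·log₁₀(t₂/t₁)
S_s = 0.037×4.3/(1+1.07)×log₁₀(17.1/1.2)
    = 0.07686 × 1.154 = 0.08868 m

S_s ≈ 88.7 mm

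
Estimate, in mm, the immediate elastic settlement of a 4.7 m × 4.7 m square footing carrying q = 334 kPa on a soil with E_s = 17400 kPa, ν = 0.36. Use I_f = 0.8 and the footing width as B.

Immediate (elastic) settlement: S_e = q·B·(1−ν²)/E_s · I_f.
S_e = 334 × 4.7 × (1 − 0.36²) / 17400 × 0.8
    = 334 × 4.7 × 0.8704 / 17400 × 0.8
    = 0.06282 m = 62.82 mm

S_e ≈ 62.8 mm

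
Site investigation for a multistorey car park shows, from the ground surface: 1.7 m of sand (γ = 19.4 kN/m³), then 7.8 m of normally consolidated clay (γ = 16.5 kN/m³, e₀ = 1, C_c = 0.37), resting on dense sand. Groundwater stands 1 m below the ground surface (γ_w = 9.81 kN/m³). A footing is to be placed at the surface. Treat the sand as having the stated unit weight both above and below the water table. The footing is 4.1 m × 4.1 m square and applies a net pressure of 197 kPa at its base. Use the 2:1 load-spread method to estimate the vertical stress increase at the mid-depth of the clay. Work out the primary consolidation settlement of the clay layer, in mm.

Mid-depth of clay below the ground surface: z = 1.7 + 7.8/2 = 5.6 m.
Total vertical stress at mid-clay: σ_v = 19.4×1.7 + 16.5×3.9 = 97.33 kPa.
Pore pressure: u = 9.81×(5.6 − 1) = 45.126 kPa.
Initial effective stress: σ'_0 = σ_v − u = 97.33 − 45.126 = 52.204 kPa.
Stress increase at mid-clay by the 2:1 spreading method:
Δσ = qBL/((B+z)(L+z)) = 197×4.1×4.1/((4.1+5.6)(4.1+5.6)) = 35.196 kPa
Final effective stress: σ'_f = σ'_0 + Δσ = 52.204 + 35.196 = 87.4 kPa.
Normally consolidated clay, so the full stress increment lies on the virgin compression line:
S_c = C_c·H/(1+e₀)·log₁₀(σ'_f/σ'_0) = 0.37×7.8/(1+1)×log₁₀(87.4/52.204)
    = 1.443 × 0.22381 = 0.323 m

S_c ≈ 323 mm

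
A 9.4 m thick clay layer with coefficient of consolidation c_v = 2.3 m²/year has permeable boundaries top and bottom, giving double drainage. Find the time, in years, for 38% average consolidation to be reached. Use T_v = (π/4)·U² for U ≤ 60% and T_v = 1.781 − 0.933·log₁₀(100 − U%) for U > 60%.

Drainage path length: H_d = H/2 = 4.7 m (double drainage).
U ≤ 60%: T_v = (π/4)·U² = (π/4)×0.38² = 0.11341.
t = T_v·H_d²/c_v = 0.11341×4.7²/2.3 = 1.089 years.

t ≈ 1.09 years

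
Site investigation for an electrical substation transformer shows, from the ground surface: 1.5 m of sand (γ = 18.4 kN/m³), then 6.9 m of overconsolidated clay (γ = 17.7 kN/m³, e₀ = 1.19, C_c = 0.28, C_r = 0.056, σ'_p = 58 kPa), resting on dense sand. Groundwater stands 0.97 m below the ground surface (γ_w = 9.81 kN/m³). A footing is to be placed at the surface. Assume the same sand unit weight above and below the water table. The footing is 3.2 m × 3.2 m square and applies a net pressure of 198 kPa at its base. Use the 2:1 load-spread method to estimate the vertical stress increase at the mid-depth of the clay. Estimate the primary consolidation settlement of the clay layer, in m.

S_c ≈ 0.136 m

Mid-depth of clay below the ground surface: z = 1.5 + 6.9/2 = 4.95 m.
Total vertical stress at mid-clay: σ_v = 18.4×1.5 + 17.7×3.45 = 88.665 kPa.
Pore pressure: u = 9.81×(4.95 − 0.97) = 39.044 kPa.
Initial effective stress: σ'_0 = σ_v − u = 88.665 − 39.044 = 49.621 kPa.
Stress increase at mid-clay by the 2:1 spreading method:
Δσ = qBL/((B+z)(L+z)) = 198×3.2×3.2/((3.2+4.95)(3.2+4.95)) = 30.525 kPa
Final effective stress: σ'_f = 49.621 + 30.525 = 80.146 kPa.
σ'_f = 80.146 > σ'_p = 58 kPa, so the stress path crosses the preconsolidation pressure — recompression up to σ'_p, then virgin compression beyond:
S_c = H/(1+e₀)·[C_r·log₁₀(σ'_p/σ'_0) + C_c·log₁₀(σ'_f/σ'_p)]
    = 6.9/2.19 × [0.056×log₁₀(58/49.621) + 0.28×log₁₀(80.146/58)]
    = 3.1507 × [0.0037947 + 0.039327] = 0.1359 m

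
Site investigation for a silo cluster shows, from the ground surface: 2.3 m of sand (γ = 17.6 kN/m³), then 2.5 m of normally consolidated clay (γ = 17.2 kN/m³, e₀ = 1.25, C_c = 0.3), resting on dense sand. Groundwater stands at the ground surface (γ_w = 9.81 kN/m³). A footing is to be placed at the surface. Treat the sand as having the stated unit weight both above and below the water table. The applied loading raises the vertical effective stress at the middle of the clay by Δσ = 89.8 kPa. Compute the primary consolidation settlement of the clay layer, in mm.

Mid-depth of clay below the ground surface: z = 2.3 + 2.5/2 = 3.55 m.
Total vertical stress at mid-clay: σ_v = 17.6×2.3 + 17.2×1.25 = 61.98 kPa.
Pore pressure: u = 9.81×(3.55 − 0) = 34.825 kPa.
Initial effective stress: σ'_0 = σ_v − u = 61.98 − 34.825 = 27.155 kPa.
Final effective stress: σ'_f = σ'_0 + Δσ = 27.155 + 89.8 = 116.95 kPa.
Normally consolidated clay, so the full stress increment lies on the virgin compression line:
S_c = C_c·H/(1+e₀)·log₁₀(σ'_f/σ'_0) = 0.3×2.5/(1+1.25)×log₁₀(116.95/27.155)
    = 0.33333 × 0.63415 = 0.2114 m

S_c ≈ 211 mm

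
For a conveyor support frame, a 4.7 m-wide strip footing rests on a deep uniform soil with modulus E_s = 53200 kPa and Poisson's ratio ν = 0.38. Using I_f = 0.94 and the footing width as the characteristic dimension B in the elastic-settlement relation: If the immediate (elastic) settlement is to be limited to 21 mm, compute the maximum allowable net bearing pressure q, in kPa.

q ≈ 296 kPa

S_e = q·B·(1−ν²)/E_s · I_f  ⇒  q = S_e·E_s / (B·(1−ν²)·I_f).
q = 0.021 × 53200 / (4.7 × 0.8556 × 0.94) = 295.6 kPa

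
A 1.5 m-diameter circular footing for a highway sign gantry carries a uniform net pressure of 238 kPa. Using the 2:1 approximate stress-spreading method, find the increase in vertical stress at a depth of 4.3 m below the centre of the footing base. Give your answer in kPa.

Δσ_z ≈ 15.9 kPa

By the 2:1 method the load spreads at 1 horizontal : 2 vertical, so at depth z the loaded area has grown by z in each plan dimension:
Δσ ≈ qD²/(D+z)² = 238×1.5²/(1.5+4.3)² = 15.919 kPa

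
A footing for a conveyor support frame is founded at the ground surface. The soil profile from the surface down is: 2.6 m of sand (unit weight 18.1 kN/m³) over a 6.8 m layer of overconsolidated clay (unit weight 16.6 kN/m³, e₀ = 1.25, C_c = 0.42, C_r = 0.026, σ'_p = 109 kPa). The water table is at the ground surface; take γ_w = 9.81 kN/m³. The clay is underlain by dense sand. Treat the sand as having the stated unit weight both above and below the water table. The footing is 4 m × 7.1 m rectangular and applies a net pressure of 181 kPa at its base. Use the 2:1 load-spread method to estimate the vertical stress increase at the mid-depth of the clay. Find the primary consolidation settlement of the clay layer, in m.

Mid-depth of clay below the ground surface: z = 2.6 + 6.8/2 = 6 m.
Total vertical stress at mid-clay: σ_v = 18.1×2.6 + 16.6×3.4 = 103.5 kPa.
Pore pressure: u = 9.81×(6 − 0) = 58.86 kPa.
Initial effective stress: σ'_0 = σ_v − u = 103.5 − 58.86 = 44.64 kPa.
Stress increase at mid-clay by the 2:1 spreading method:
Δσ = qBL/((B+z)(L+z)) = 181×4×7.1/((4+6)(7.1+6)) = 39.24 kPa
Final effective stress: σ'_f = 44.64 + 39.24 = 83.88 kPa.
σ'_f = 83.88 ≤ σ'_p = 109 kPa, so the clay remains overconsolidated and only the recompression index applies:
S_c = C_r·H/(1+e₀)·log₁₀(σ'_f/σ'_0) = 0.026×6.8/2.25×log₁₀(83.88/44.64)
    = 0.078577 × 0.27393 = 0.02152 m

S_c ≈ 0.0215 m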